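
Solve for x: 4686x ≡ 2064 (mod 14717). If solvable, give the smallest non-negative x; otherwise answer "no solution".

13323

First find gcd(4686, 14717):
14717 = 3*4686 + 659
4686 = 7*659 + 73
659 = 9*73 + 2
73 = 36*2 + 1
2 = 2*1 + 0
gcd = 1, so a unique solution mod 14717 exists.
Back-substitute for the Bézout coefficients:
1 = 73 − 36·2
1 = −36·659 + 325·73
1 = 325·4686 − 2311·659
1 = −2311·14717 + 7258·4686
So 4686·(7258) ≡ 1 (mod 14717), giving 4686⁻¹ ≡ 7258.
x ≡ 4686⁻¹·2064 ≡ 7258·2064 ≡ 13323 (mod 14717).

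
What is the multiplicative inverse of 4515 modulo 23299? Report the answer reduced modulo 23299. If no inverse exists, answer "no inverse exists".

gcd(23299, 4515) by repeated division:
23299 = 5·4515 + 724
4515 = 6·724 + 171
724 = 4·171 + 40
171 = 4·40 + 11
40 = 3·11 + 7
11 = 1·7 + 4
7 = 1·4 + 3
4 = 1·3 + 1
3 = 3·1 + 0
The gcd is 1. Working backward:
1 = 4 − 3
1 = −7 + 2·4
1 = 2·11 − 3·7
1 = −3·40 + 11·11
1 = 11·171 − 47·40
1 = −47·724 + 199·171
1 = 199·4515 − 1241·724
1 = −1241·23299 + 6404·4515
So 4515·6404 ≡ 1 (mod 23299).

6404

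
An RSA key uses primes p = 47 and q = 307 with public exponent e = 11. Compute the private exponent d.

3839

φ(n) = (p−1)(q−1) = 46·306 = 14076.
Need d with 11·d ≡ 1 (mod 14076). Apply the extended Euclidean algorithm:
14076 = 1279*11 + 7
11 = 1*7 + 4
7 = 1*4 + 3
4 = 1*3 + 1
3 = 3*1 + 0
Back-substitute:
1 = 4 − 3
1 = −7 + 2·4
1 = 2·11 − 3·7
1 = −3·14076 + 3839·11
So 11·3839 ≡ 1 (mod 14076), hence d = 3839.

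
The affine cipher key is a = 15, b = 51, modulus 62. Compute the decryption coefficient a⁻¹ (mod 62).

29

Run Euclid on (62, 15):
62 = 4×15 + 2
15 = 7×2 + 1
2 = 2×1 + 0
The gcd is 1. Working backward:
1 = 15 − 7·2
1 = −7·62 + 29·15
So 15·29 ≡ 1 (mod 62).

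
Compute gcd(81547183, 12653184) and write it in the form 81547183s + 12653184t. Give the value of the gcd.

Euclidean algorithm:
81547183 = 6*12653184 + 5628079
12653184 = 2*5628079 + 1397026
5628079 = 4*1397026 + 39975
1397026 = 34*39975 + 37876
39975 = 1*37876 + 2099
37876 = 18*2099 + 94
2099 = 22*94 + 31
94 = 3*31 + 1
31 = 31*1 + 0
gcd(81547183, 12653184) = 1.
Working backward:
1 = 94 − 3·31
1 = −3·2099 + 67·94
1 = 67·37876 − 1209·2099
1 = −1209·39975 + 1276·37876
1 = 1276·1397026 − 44593·39975
1 = −44593·5628079 + 179648·1397026
1 = 179648·12653184 − 403889·5628079
1 = −403889·81547183 + 2602982·12653184
So 1 = (-403889)·81547183 + (2602982)·12653184.

1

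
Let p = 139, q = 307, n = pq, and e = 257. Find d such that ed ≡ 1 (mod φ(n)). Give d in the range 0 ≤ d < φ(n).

17417

φ(n) = (p−1)(q−1) = 138·306 = 42228.
Need d with 257·d ≡ 1 (mod 42228). Apply the extended Euclidean algorithm:
42228 = 164*257 + 80
257 = 3*80 + 17
80 = 4*17 + 12
17 = 1*12 + 5
12 = 2*5 + 2
5 = 2*2 + 1
2 = 2*1 + 0
Back-substitute:
1 = 5 − 2·2
1 = −2·12 + 5·5
1 = 5·17 − 7·12
1 = −7·80 + 33·17
1 = 33·257 − 106·80
1 = −106·42228 + 17417·257
So 257·17417 ≡ 1 (mod 42228), hence d = 17417.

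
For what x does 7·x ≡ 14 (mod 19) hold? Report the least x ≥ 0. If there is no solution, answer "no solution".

First find gcd(7, 19):
19 = 2*7 + 5
7 = 1*5 + 2
5 = 2*2 + 1
2 = 2*1 + 0
gcd = 1, so a unique solution mod 19 exists.
Back-substitute for the Bézout coefficients:
1 = 5 − 2·2
1 = −2·7 + 3·5
1 = 3·19 − 8·7
So 7·(-8) ≡ 1 (mod 19), giving 7⁻¹ ≡ 11.
x ≡ 7⁻¹·14 ≡ 11·14 ≡ 2 (mod 19).

2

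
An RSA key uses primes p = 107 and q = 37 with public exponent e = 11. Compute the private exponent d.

φ(n) = (p−1)(q−1) = 106·36 = 3816.
Need d with 11·d ≡ 1 (mod 3816). Apply the extended Euclidean algorithm:
3816 = 346×11 + 10
11 = 1×10 + 1
10 = 10×1 + 0
Back-substitute:
1 = 11 − 10
1 = −3816 + 347·11
So 11·347 ≡ 1 (mod 3816), hence d = 347.

347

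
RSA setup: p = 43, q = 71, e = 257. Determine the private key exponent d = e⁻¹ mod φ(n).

φ(n) = (p−1)(q−1) = 42·70 = 2940.
Need d with 257·d ≡ 1 (mod 2940). Apply the extended Euclidean algorithm:
2940 = 11×257 + 113
257 = 2×113 + 31
113 = 3×31 + 20
31 = 1×20 + 11
20 = 1×11 + 9
11 = 1×9 + 2
9 = 4×2 + 1
2 = 2×1 + 0
Back-substitute:
1 = 9 − 4·2
1 = −4·11 + 5·9
1 = 5·20 − 9·11
1 = −9·31 + 14·20
1 = 14·113 − 51·31
1 = −51·257 + 116·113
1 = 116·2940 − 1327·257
So 257·(-1327) ≡ 1 (mod 2940), hence d ≡ -1327 ≡ 1613 (mod 2940).

1613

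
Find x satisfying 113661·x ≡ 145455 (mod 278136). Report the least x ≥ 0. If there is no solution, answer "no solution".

gcd(113661, 278136):
278136 = 2*113661 + 50814
113661 = 2*50814 + 12033
50814 = 4*12033 + 2682
12033 = 4*2682 + 1305
2682 = 2*1305 + 72
1305 = 18*72 + 9
72 = 8*9 + 0
gcd = 9, but 9 ∤ 145455, so the congruence has no solution.

no solution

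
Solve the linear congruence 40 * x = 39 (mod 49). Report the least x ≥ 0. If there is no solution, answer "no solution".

12

First find gcd(40, 49):
49 = 1×40 + 9
40 = 4×9 + 4
9 = 2×4 + 1
4 = 4×1 + 0
gcd = 1, so a unique solution mod 49 exists.
Back-substitute for the Bézout coefficients:
1 = 9 − 2·4
1 = −2·40 + 9·9
1 = 9·49 − 11·40
So 40·(-11) ≡ 1 (mod 49), giving 40⁻¹ ≡ 38.
x ≡ 40⁻¹·39 ≡ 38·39 ≡ 12 (mod 49).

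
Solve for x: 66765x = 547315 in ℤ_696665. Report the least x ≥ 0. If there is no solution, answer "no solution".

First find gcd(66765, 696665):
696665 = 10×66765 + 29015
66765 = 2×29015 + 8735
29015 = 3×8735 + 2810
8735 = 3×2810 + 305
2810 = 9×305 + 65
305 = 4×65 + 45
65 = 1×45 + 20
45 = 2×20 + 5
20 = 4×5 + 0
gcd = 5 and 5 | 547315, so solutions exist. Divide through by 5: 13353x ≡ 109463 (mod 139333).
Now find 13353⁻¹ mod 139333:
139333 = 10·13353 + 5803
13353 = 2·5803 + 1747
5803 = 3·1747 + 562
1747 = 3·562 + 61
562 = 9·61 + 13
61 = 4·13 + 9
13 = 1·9 + 4
9 = 2·4 + 1
4 = 4·1 + 0
Back-substitute:
1 = 9 − 2·4
1 = −2·13 + 3·9
1 = 3·61 − 14·13
1 = −14·562 + 129·61
1 = 129·1747 − 401·562
1 = −401·5803 + 1332·1747
1 = 1332·13353 − 3065·5803
1 = −3065·139333 + 31982·13353
So 13353⁻¹ ≡ 31982 (mod 139333).
Then x ≡ 31982·109463 ≡ 104041 (mod 139333); the smallest non-negative solution is x = 104041.

104041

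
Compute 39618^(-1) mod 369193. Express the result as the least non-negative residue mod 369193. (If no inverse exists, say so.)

Apply the Euclidean algorithm to 369193 and 39618:
369193 = 9×39618 + 12631
39618 = 3×12631 + 1725
12631 = 7×1725 + 556
1725 = 3×556 + 57
556 = 9×57 + 43
57 = 1×43 + 14
43 = 3×14 + 1
14 = 14×1 + 0
Since gcd(39618, 369193) = 1, back-substitute to write 1 as a combination:
1 = 43 − 3·14
1 = −3·57 + 4·43
1 = 4·556 − 39·57
1 = −39·1725 + 121·556
1 = 121·12631 − 886·1725
1 = −886·39618 + 2779·12631
1 = 2779·369193 − 25897·39618
Hence 39618⁻¹ ≡ -25897 ≡ 343296 (mod 369193).

343296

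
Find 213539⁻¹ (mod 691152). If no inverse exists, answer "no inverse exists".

325355

Extended Euclidean algorithm:
691152 = 3*213539 + 50535
213539 = 4*50535 + 11399
50535 = 4*11399 + 4939
11399 = 2*4939 + 1521
4939 = 3*1521 + 376
1521 = 4*376 + 17
376 = 22*17 + 2
17 = 8*2 + 1
2 = 2*1 + 0
The gcd is 1. Working backward:
1 = 17 − 8·2
1 = −8·376 + 177·17
1 = 177·1521 − 716·376
1 = −716·4939 + 2325·1521
1 = 2325·11399 − 5366·4939
1 = −5366·50535 + 23789·11399
1 = 23789·213539 − 100522·50535
1 = −100522·691152 + 325355·213539
So 213539·325355 ≡ 1 (mod 691152).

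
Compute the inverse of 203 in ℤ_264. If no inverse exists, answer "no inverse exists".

gcd(264, 203) by repeated division:
264 = 1×203 + 61
203 = 3×61 + 20
61 = 3×20 + 1
20 = 20×1 + 0
Since gcd(203, 264) = 1, back-substitute to write 1 as a combination:
1 = 61 − 3·20
1 = −3·203 + 10·61
1 = 10·264 − 13·203
Hence 203⁻¹ ≡ -13 ≡ 251 (mod 264).

251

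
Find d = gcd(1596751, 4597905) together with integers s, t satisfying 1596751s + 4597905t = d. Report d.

Euclidean algorithm:
4597905 = 2*1596751 + 1404403
1596751 = 1*1404403 + 192348
1404403 = 7*192348 + 57967
192348 = 3*57967 + 18447
57967 = 3*18447 + 2626
18447 = 7*2626 + 65
2626 = 40*65 + 26
65 = 2*26 + 13
26 = 2*13 + 0
gcd(1596751, 4597905) = 13.
Working backward:
13 = 65 − 2·26
13 = −2·2626 + 81·65
13 = 81·18447 − 569·2626
13 = −569·57967 + 1788·18447
13 = 1788·192348 − 5933·57967
13 = −5933·1404403 + 43319·192348
13 = 43319·1596751 − 49252·1404403
13 = −49252·4597905 + 141823·1596751
So 13 = (-49252)·4597905 + (141823)·1596751.

13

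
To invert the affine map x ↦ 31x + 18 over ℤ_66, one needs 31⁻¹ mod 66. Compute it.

Apply the Euclidean algorithm to 66 and 31:
66 = 2×31 + 4
31 = 7×4 + 3
4 = 1×3 + 1
3 = 3×1 + 0
The gcd is 1. Working backward:
1 = 4 − 3
1 = −31 + 8·4
1 = 8·66 − 17·31
Thus 31·(-17) ≡ 1 (mod 66); reducing, -17 mod 66 = 49.

49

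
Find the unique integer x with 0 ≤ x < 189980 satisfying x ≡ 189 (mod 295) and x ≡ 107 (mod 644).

Write x = 189 + 295·k. Then 295·k ≡ 107 − 189 ≡ 562 (mod 644).
Need 295⁻¹ mod 644. Extended Euclid on (644, 295):
644 = 2·295 + 54
295 = 5·54 + 25
54 = 2·25 + 4
25 = 6·4 + 1
4 = 4·1 + 0
Back-substitute:
1 = 25 − 6·4
1 = −6·54 + 13·25
1 = 13·295 − 71·54
1 = −71·644 + 155·295
295⁻¹ ≡ 155 (mod 644), so k ≡ 155·562 ≡ 170 (mod 644).
x = 189 + 295·170 = 50339.

50339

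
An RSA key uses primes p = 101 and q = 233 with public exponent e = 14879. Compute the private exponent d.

5119

φ(n) = (p−1)(q−1) = 100·232 = 23200.
Need d with 14879·d ≡ 1 (mod 23200). Apply the extended Euclidean algorithm:
23200 = 1·14879 + 8321
14879 = 1·8321 + 6558
8321 = 1·6558 + 1763
6558 = 3·1763 + 1269
1763 = 1·1269 + 494
1269 = 2·494 + 281
494 = 1·281 + 213
281 = 1·213 + 68
213 = 3·68 + 9
68 = 7·9 + 5
9 = 1·5 + 4
5 = 1·4 + 1
4 = 4·1 + 0
Back-substitute:
1 = 5 − 4
1 = −9 + 2·5
1 = 2·68 − 15·9
1 = −15·213 + 47·68
1 = 47·281 − 62·213
1 = −62·494 + 109·281
1 = 109·1269 − 280·494
1 = −280·1763 + 389·1269
1 = 389·6558 − 1447·1763
1 = −1447·8321 + 1836·6558
1 = 1836·14879 − 3283·8321
1 = −3283·23200 + 5119·14879
So 14879·5119 ≡ 1 (mod 23200), hence d = 5119.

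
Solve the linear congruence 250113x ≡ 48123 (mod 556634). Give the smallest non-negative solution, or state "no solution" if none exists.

First find gcd(250113, 556634):
556634 = 2*250113 + 56408
250113 = 4*56408 + 24481
56408 = 2*24481 + 7446
24481 = 3*7446 + 2143
7446 = 3*2143 + 1017
2143 = 2*1017 + 109
1017 = 9*109 + 36
109 = 3*36 + 1
36 = 36*1 + 0
gcd = 1, so a unique solution mod 556634 exists.
Back-substitute for the Bézout coefficients:
1 = 109 − 3·36
1 = −3·1017 + 28·109
1 = 28·2143 − 59·1017
1 = −59·7446 + 205·2143
1 = 205·24481 − 674·7446
1 = −674·56408 + 1553·24481
1 = 1553·250113 − 6886·56408
1 = −6886·556634 + 15325·250113
So 250113·(15325) ≡ 1 (mod 556634), giving 250113⁻¹ ≡ 15325.
x ≡ 250113⁻¹·48123 ≡ 15325·48123 ≡ 501559 (mod 556634).

501559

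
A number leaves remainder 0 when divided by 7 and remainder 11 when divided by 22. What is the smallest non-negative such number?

77

Write x = 0 + 7·k. Then 7·k ≡ 11 − 0 ≡ 11 (mod 22).
Need 7⁻¹ mod 22. Extended Euclid on (22, 7):
22 = 3·7 + 1
7 = 7·1 + 0
Back-substitute:
1 = 22 − 3·7
7⁻¹ ≡ 19 (mod 22), so k ≡ 19·11 ≡ 11 (mod 22).
x = 0 + 7·11 = 77.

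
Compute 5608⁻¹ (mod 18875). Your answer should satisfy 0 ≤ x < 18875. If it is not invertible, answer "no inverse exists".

13022

Apply the Euclidean algorithm to 18875 and 5608:
18875 = 3×5608 + 2051
5608 = 2×2051 + 1506
2051 = 1×1506 + 545
1506 = 2×545 + 416
545 = 1×416 + 129
416 = 3×129 + 29
129 = 4×29 + 13
29 = 2×13 + 3
13 = 4×3 + 1
3 = 3×1 + 0
gcd = 1, so the inverse exists. Back-substitute:
1 = 13 − 4·3
1 = −4·29 + 9·13
1 = 9·129 − 40·29
1 = −40·416 + 129·129
1 = 129·545 − 169·416
1 = −169·1506 + 467·545
1 = 467·2051 − 636·1506
1 = −636·5608 + 1739·2051
1 = 1739·18875 − 5853·5608
So 5608·(-5853) ≡ 1 (mod 18875), and -5853 ≡ 13022 (mod 18875).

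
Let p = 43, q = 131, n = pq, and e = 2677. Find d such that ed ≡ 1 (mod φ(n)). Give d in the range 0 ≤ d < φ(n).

2833

φ(n) = (p−1)(q−1) = 42·130 = 5460.
Need d with 2677·d ≡ 1 (mod 5460). Apply the extended Euclidean algorithm:
5460 = 2×2677 + 106
2677 = 25×106 + 27
106 = 3×27 + 25
27 = 1×25 + 2
25 = 12×2 + 1
2 = 2×1 + 0
Back-substitute:
1 = 25 − 12·2
1 = −12·27 + 13·25
1 = 13·106 − 51·27
1 = −51·2677 + 1288·106
1 = 1288·5460 − 2627·2677
So 2677·(-2627) ≡ 1 (mod 5460), hence d ≡ -2627 ≡ 2833 (mod 5460).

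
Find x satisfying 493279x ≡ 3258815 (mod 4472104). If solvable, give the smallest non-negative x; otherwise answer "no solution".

3121601

First find gcd(493279, 4472104):
4472104 = 9*493279 + 32593
493279 = 15*32593 + 4384
32593 = 7*4384 + 1905
4384 = 2*1905 + 574
1905 = 3*574 + 183
574 = 3*183 + 25
183 = 7*25 + 8
25 = 3*8 + 1
8 = 8*1 + 0
gcd = 1, so a unique solution mod 4472104 exists.
Back-substitute for the Bézout coefficients:
1 = 25 − 3·8
1 = −3·183 + 22·25
1 = 22·574 − 69·183
1 = −69·1905 + 229·574
1 = 229·4384 − 527·1905
1 = −527·32593 + 3918·4384
1 = 3918·493279 − 59297·32593
1 = −59297·4472104 + 537591·493279
So 493279·(537591) ≡ 1 (mod 4472104), giving 493279⁻¹ ≡ 537591.
x ≡ 493279⁻¹·3258815 ≡ 537591·3258815 ≡ 3121601 (mod 4472104).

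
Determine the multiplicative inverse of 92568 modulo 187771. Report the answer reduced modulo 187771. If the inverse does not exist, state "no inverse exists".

58576

Apply the Euclidean algorithm to 187771 and 92568:
187771 = 2*92568 + 2635
92568 = 35*2635 + 343
2635 = 7*343 + 234
343 = 1*234 + 109
234 = 2*109 + 16
109 = 6*16 + 13
16 = 1*13 + 3
13 = 4*3 + 1
3 = 3*1 + 0
Since gcd(92568, 187771) = 1, back-substitute to write 1 as a combination:
1 = 13 − 4·3
1 = −4·16 + 5·13
1 = 5·109 − 34·16
1 = −34·234 + 73·109
1 = 73·343 − 107·234
1 = −107·2635 + 822·343
1 = 822·92568 − 28877·2635
1 = −28877·187771 + 58576·92568
So 92568·58576 ≡ 1 (mod 187771).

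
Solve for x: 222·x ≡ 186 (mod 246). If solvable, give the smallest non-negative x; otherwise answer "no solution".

First find gcd(222, 246):
246 = 1×222 + 24
222 = 9×24 + 6
24 = 4×6 + 0
gcd = 6 and 6 | 186, so solutions exist. Divide through by 6: 37x ≡ 31 (mod 41).
Now find 37⁻¹ mod 41:
41 = 1·37 + 4
37 = 9·4 + 1
4 = 4·1 + 0
Back-substitute:
1 = 37 − 9·4
1 = −9·41 + 10·37
So 37⁻¹ ≡ 10 (mod 41).
Then x ≡ 10·31 ≡ 23 (mod 41); the smallest non-negative solution is x = 23.

23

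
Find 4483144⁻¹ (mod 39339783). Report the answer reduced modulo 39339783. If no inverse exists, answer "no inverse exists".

12996901

Extended Euclidean algorithm:
39339783 = 8*4483144 + 3474631
4483144 = 1*3474631 + 1008513
3474631 = 3*1008513 + 449092
1008513 = 2*449092 + 110329
449092 = 4*110329 + 7776
110329 = 14*7776 + 1465
7776 = 5*1465 + 451
1465 = 3*451 + 112
451 = 4*112 + 3
112 = 37*3 + 1
3 = 3*1 + 0
gcd = 1, so the inverse exists. Back-substitute:
1 = 112 − 37·3
1 = −37·451 + 149·112
1 = 149·1465 − 484·451
1 = −484·7776 + 2569·1465
1 = 2569·110329 − 36450·7776
1 = −36450·449092 + 148369·110329
1 = 148369·1008513 − 333188·449092
1 = −333188·3474631 + 1147933·1008513
1 = 1147933·4483144 − 1481121·3474631
1 = −1481121·39339783 + 12996901·4483144
So 4483144·12996901 ≡ 1 (mod 39339783).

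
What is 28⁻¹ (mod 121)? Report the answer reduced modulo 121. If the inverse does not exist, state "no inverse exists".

13

Apply the Euclidean algorithm to 121 and 28:
121 = 4*28 + 9
28 = 3*9 + 1
9 = 9*1 + 0
gcd = 1, so the inverse exists. Back-substitute:
1 = 28 − 3·9
1 = −3·121 + 13·28
So 28·13 ≡ 1 (mod 121).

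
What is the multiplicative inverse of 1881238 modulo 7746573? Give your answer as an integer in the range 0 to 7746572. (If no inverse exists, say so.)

849211

Apply the Euclidean algorithm to 7746573 and 1881238:
7746573 = 4·1881238 + 221621
1881238 = 8·221621 + 108270
221621 = 2·108270 + 5081
108270 = 21·5081 + 1569
5081 = 3·1569 + 374
1569 = 4·374 + 73
374 = 5·73 + 9
73 = 8·9 + 1
9 = 9·1 + 0
gcd = 1, so the inverse exists. Back-substitute:
1 = 73 − 8·9
1 = −8·374 + 41·73
1 = 41·1569 − 172·374
1 = −172·5081 + 557·1569
1 = 557·108270 − 11869·5081
1 = −11869·221621 + 24295·108270
1 = 24295·1881238 − 206229·221621
1 = −206229·7746573 + 849211·1881238
So 1881238·849211 ≡ 1 (mod 7746573).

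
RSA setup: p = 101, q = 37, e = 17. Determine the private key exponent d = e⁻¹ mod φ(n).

φ(n) = (p−1)(q−1) = 100·36 = 3600.
Need d with 17·d ≡ 1 (mod 3600). Apply the extended Euclidean algorithm:
3600 = 211×17 + 13
17 = 1×13 + 4
13 = 3×4 + 1
4 = 4×1 + 0
Back-substitute:
1 = 13 − 3·4
1 = −3·17 + 4·13
1 = 4·3600 − 847·17
So 17·(-847) ≡ 1 (mod 3600), hence d ≡ -847 ≡ 2753 (mod 3600).

2753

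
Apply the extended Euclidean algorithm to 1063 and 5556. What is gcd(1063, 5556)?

Euclidean algorithm:
5556 = 5·1063 + 241
1063 = 4·241 + 99
241 = 2·99 + 43
99 = 2·43 + 13
43 = 3·13 + 4
13 = 3·4 + 1
4 = 4·1 + 0
gcd(1063, 5556) = 1.
Back-substituting:
1 = 13 − 3·4
1 = −3·43 + 10·13
1 = 10·99 − 23·43
1 = −23·241 + 56·99
1 = 56·1063 − 247·241
1 = −247·5556 + 1291·1063
So 1 = (-247)·5556 + (1291)·1063.

1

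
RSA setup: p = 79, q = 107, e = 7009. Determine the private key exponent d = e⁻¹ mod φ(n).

1957

φ(n) = (p−1)(q−1) = 78·106 = 8268.
Need d with 7009·d ≡ 1 (mod 8268). Apply the extended Euclidean algorithm:
8268 = 1·7009 + 1259
7009 = 5·1259 + 714
1259 = 1·714 + 545
714 = 1·545 + 169
545 = 3·169 + 38
169 = 4·38 + 17
38 = 2·17 + 4
17 = 4·4 + 1
4 = 4·1 + 0
Back-substitute:
1 = 17 − 4·4
1 = −4·38 + 9·17
1 = 9·169 − 40·38
1 = −40·545 + 129·169
1 = 129·714 − 169·545
1 = −169·1259 + 298·714
1 = 298·7009 − 1659·1259
1 = −1659·8268 + 1957·7009
So 7009·1957 ≡ 1 (mod 8268), hence d = 1957.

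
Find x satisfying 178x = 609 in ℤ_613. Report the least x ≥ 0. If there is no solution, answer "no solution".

489

First find gcd(178, 613):
613 = 3×178 + 79
178 = 2×79 + 20
79 = 3×20 + 19
20 = 1×19 + 1
19 = 19×1 + 0
gcd = 1, so a unique solution mod 613 exists.
Back-substitute for the Bézout coefficients:
1 = 20 − 19
1 = −79 + 4·20
1 = 4·178 − 9·79
1 = −9·613 + 31·178
So 178·(31) ≡ 1 (mod 613), giving 178⁻¹ ≡ 31.
x ≡ 178⁻¹·609 ≡ 31·609 ≡ 489 (mod 613).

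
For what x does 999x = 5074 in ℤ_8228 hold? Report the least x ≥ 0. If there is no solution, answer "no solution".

3942

First find gcd(999, 8228):
8228 = 8*999 + 236
999 = 4*236 + 55
236 = 4*55 + 16
55 = 3*16 + 7
16 = 2*7 + 2
7 = 3*2 + 1
2 = 2*1 + 0
gcd = 1, so a unique solution mod 8228 exists.
Back-substitute for the Bézout coefficients:
1 = 7 − 3·2
1 = −3·16 + 7·7
1 = 7·55 − 24·16
1 = −24·236 + 103·55
1 = 103·999 − 436·236
1 = −436·8228 + 3591·999
So 999·(3591) ≡ 1 (mod 8228), giving 999⁻¹ ≡ 3591.
x ≡ 999⁻¹·5074 ≡ 3591·5074 ≡ 3942 (mod 8228).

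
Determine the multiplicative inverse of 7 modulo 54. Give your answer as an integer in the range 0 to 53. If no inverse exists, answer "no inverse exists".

gcd(54, 7) by repeated division:
54 = 7×7 + 5
7 = 1×5 + 2
5 = 2×2 + 1
2 = 2×1 + 0
Since gcd(7, 54) = 1, back-substitute to write 1 as a combination:
1 = 5 − 2·2
1 = −2·7 + 3·5
1 = 3·54 − 23·7
Thus 7·(-23) ≡ 1 (mod 54); reducing, -23 mod 54 = 31.

31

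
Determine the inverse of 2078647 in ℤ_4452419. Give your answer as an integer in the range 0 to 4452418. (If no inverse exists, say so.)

Apply the Euclidean algorithm to 4452419 and 2078647:
4452419 = 2*2078647 + 295125
2078647 = 7*295125 + 12772
295125 = 23*12772 + 1369
12772 = 9*1369 + 451
1369 = 3*451 + 16
451 = 28*16 + 3
16 = 5*3 + 1
3 = 3*1 + 0
gcd = 1, so the inverse exists. Back-substitute:
1 = 16 − 5·3
1 = −5·451 + 141·16
1 = 141·1369 − 428·451
1 = −428·12772 + 3993·1369
1 = 3993·295125 − 92267·12772
1 = −92267·2078647 + 649862·295125
1 = 649862·4452419 − 1391991·2078647
So 2078647·(-1391991) ≡ 1 (mod 4452419), and -1391991 ≡ 3060428 (mod 4452419).

3060428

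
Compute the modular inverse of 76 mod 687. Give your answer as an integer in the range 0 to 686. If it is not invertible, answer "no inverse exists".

gcd(687, 76) by repeated division:
687 = 9·76 + 3
76 = 25·3 + 1
3 = 3·1 + 0
gcd = 1, so the inverse exists. Back-substitute:
1 = 76 − 25·3
1 = −25·687 + 226·76
So 76·226 ≡ 1 (mod 687).

226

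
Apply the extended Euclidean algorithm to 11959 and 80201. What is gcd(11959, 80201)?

Repeated division:
80201 = 6·11959 + 8447
11959 = 1·8447 + 3512
8447 = 2·3512 + 1423
3512 = 2·1423 + 666
1423 = 2·666 + 91
666 = 7·91 + 29
91 = 3·29 + 4
29 = 7·4 + 1
4 = 4·1 + 0
gcd(11959, 80201) = 1.
Working backward:
1 = 29 − 7·4
1 = −7·91 + 22·29
1 = 22·666 − 161·91
1 = −161·1423 + 344·666
1 = 344·3512 − 849·1423
1 = −849·8447 + 2042·3512
1 = 2042·11959 − 2891·8447
1 = −2891·80201 + 19388·11959
So 1 = (-2891)·80201 + (19388)·11959.

1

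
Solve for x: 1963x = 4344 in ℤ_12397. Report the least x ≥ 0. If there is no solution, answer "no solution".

First find gcd(1963, 12397):
12397 = 6·1963 + 619
1963 = 3·619 + 106
619 = 5·106 + 89
106 = 1·89 + 17
89 = 5·17 + 4
17 = 4·4 + 1
4 = 4·1 + 0
gcd = 1, so a unique solution mod 12397 exists.
Back-substitute for the Bézout coefficients:
1 = 17 − 4·4
1 = −4·89 + 21·17
1 = 21·106 − 25·89
1 = −25·619 + 146·106
1 = 146·1963 − 463·619
1 = −463·12397 + 2924·1963
So 1963·(2924) ≡ 1 (mod 12397), giving 1963⁻¹ ≡ 2924.
x ≡ 1963⁻¹·4344 ≡ 2924·4344 ≡ 7328 (mod 12397).

7328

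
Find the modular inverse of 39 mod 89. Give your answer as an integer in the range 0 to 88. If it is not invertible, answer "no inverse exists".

16

Run Euclid on (89, 39):
89 = 2*39 + 11
39 = 3*11 + 6
11 = 1*6 + 5
6 = 1*5 + 1
5 = 5*1 + 0
Since gcd(39, 89) = 1, back-substitute to write 1 as a combination:
1 = 6 − 5
1 = −11 + 2·6
1 = 2·39 − 7·11
1 = −7·89 + 16·39
So 39·16 ≡ 1 (mod 89).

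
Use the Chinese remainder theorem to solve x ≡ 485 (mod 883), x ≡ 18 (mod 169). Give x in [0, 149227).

79955

Write x = 485 + 883·k. Then 883·k ≡ 18 − 485 ≡ 40 (mod 169).
Need 883⁻¹ mod 169. Extended Euclid on (169, 38):
169 = 4×38 + 17
38 = 2×17 + 4
17 = 4×4 + 1
4 = 4×1 + 0
Back-substitute:
1 = 17 − 4·4
1 = −4·38 + 9·17
1 = 9·169 − 40·38
883⁻¹ ≡ 129 (mod 169), so k ≡ 129·40 ≡ 90 (mod 169).
x = 485 + 883·90 = 79955.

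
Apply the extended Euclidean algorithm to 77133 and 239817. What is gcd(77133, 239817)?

3

Repeated division:
239817 = 3×77133 + 8418
77133 = 9×8418 + 1371
8418 = 6×1371 + 192
1371 = 7×192 + 27
192 = 7×27 + 3
27 = 9×3 + 0
gcd(77133, 239817) = 3.
Express as a combination:
3 = 192 − 7·27
3 = −7·1371 + 50·192
3 = 50·8418 − 307·1371
3 = −307·77133 + 2813·8418
3 = 2813·239817 − 8746·77133
So 3 = (2813)·239817 + (-8746)·77133.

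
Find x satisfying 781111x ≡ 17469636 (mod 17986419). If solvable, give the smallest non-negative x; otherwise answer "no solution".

10012659

First find gcd(781111, 17986419):
17986419 = 23*781111 + 20866
781111 = 37*20866 + 9069
20866 = 2*9069 + 2728
9069 = 3*2728 + 885
2728 = 3*885 + 73
885 = 12*73 + 9
73 = 8*9 + 1
9 = 9*1 + 0
gcd = 1, so a unique solution mod 17986419 exists.
Back-substitute for the Bézout coefficients:
1 = 73 − 8·9
1 = −8·885 + 97·73
1 = 97·2728 − 299·885
1 = −299·9069 + 994·2728
1 = 994·20866 − 2287·9069
1 = −2287·781111 + 85613·20866
1 = 85613·17986419 − 1971386·781111
So 781111·(-1971386) ≡ 1 (mod 17986419), giving 781111⁻¹ ≡ 16015033.
x ≡ 781111⁻¹·17469636 ≡ 16015033·17469636 ≡ 10012659 (mod 17986419).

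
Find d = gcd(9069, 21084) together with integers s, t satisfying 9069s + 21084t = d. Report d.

Repeated division:
21084 = 2·9069 + 2946
9069 = 3·2946 + 231
2946 = 12·231 + 174
231 = 1·174 + 57
174 = 3·57 + 3
57 = 19·3 + 0
gcd(9069, 21084) = 3.
Express as a combination:
3 = 174 − 3·57
3 = −3·231 + 4·174
3 = 4·2946 − 51·231
3 = −51·9069 + 157·2946
3 = 157·21084 − 365·9069
So 3 = (157)·21084 + (-365)·9069.

3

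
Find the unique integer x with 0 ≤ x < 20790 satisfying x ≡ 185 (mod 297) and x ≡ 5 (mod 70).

Write x = 185 + 297·k. Then 297·k ≡ 5 − 185 ≡ 30 (mod 70).
Need 297⁻¹ mod 70. Extended Euclid on (70, 17):
70 = 4*17 + 2
17 = 8*2 + 1
2 = 2*1 + 0
Back-substitute:
1 = 17 − 8·2
1 = −8·70 + 33·17
297⁻¹ ≡ 33 (mod 70), so k ≡ 33·30 ≡ 10 (mod 70).
x = 185 + 297·10 = 3155.

3155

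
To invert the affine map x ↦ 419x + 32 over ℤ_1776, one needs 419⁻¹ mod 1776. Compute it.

1403

Apply the Euclidean algorithm to 1776 and 419:
1776 = 4·419 + 100
419 = 4·100 + 19
100 = 5·19 + 5
19 = 3·5 + 4
5 = 1·4 + 1
4 = 4·1 + 0
The gcd is 1. Working backward:
1 = 5 − 4
1 = −19 + 4·5
1 = 4·100 − 21·19
1 = −21·419 + 88·100
1 = 88·1776 − 373·419
Thus 419·(-373) ≡ 1 (mod 1776); reducing, -373 mod 1776 = 1403.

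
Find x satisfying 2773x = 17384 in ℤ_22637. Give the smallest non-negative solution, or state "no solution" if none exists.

10137

First find gcd(2773, 22637):
22637 = 8×2773 + 453
2773 = 6×453 + 55
453 = 8×55 + 13
55 = 4×13 + 3
13 = 4×3 + 1
3 = 3×1 + 0
gcd = 1, so a unique solution mod 22637 exists.
Back-substitute for the Bézout coefficients:
1 = 13 − 4·3
1 = −4·55 + 17·13
1 = 17·453 − 140·55
1 = −140·2773 + 857·453
1 = 857·22637 − 6996·2773
So 2773·(-6996) ≡ 1 (mod 22637), giving 2773⁻¹ ≡ 15641.
x ≡ 2773⁻¹·17384 ≡ 15641·17384 ≡ 10137 (mod 22637).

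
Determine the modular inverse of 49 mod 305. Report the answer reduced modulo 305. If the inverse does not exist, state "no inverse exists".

Apply the Euclidean algorithm to 305 and 49:
305 = 6×49 + 11
49 = 4×11 + 5
11 = 2×5 + 1
5 = 5×1 + 0
The gcd is 1. Working backward:
1 = 11 − 2·5
1 = −2·49 + 9·11
1 = 9·305 − 56·49
Hence 49⁻¹ ≡ -56 ≡ 249 (mod 305).

249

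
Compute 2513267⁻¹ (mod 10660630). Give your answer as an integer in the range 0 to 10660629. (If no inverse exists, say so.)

gcd(10660630, 2513267) by repeated division:
10660630 = 4·2513267 + 607562
2513267 = 4·607562 + 83019
607562 = 7·83019 + 26429
83019 = 3·26429 + 3732
26429 = 7·3732 + 305
3732 = 12·305 + 72
305 = 4·72 + 17
72 = 4·17 + 4
17 = 4·4 + 1
4 = 4·1 + 0
The gcd is 1. Working backward:
1 = 17 − 4·4
1 = −4·72 + 17·17
1 = 17·305 − 72·72
1 = −72·3732 + 881·305
1 = 881·26429 − 6239·3732
1 = −6239·83019 + 19598·26429
1 = 19598·607562 − 143425·83019
1 = −143425·2513267 + 593298·607562
1 = 593298·10660630 − 2516617·2513267
So 2513267·(-2516617) ≡ 1 (mod 10660630), and -2516617 ≡ 8144013 (mod 10660630).

8144013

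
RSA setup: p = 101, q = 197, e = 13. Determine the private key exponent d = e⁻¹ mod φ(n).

φ(n) = (p−1)(q−1) = 100·196 = 19600.
Need d with 13·d ≡ 1 (mod 19600). Apply the extended Euclidean algorithm:
19600 = 1507*13 + 9
13 = 1*9 + 4
9 = 2*4 + 1
4 = 4*1 + 0
Back-substitute:
1 = 9 − 2·4
1 = −2·13 + 3·9
1 = 3·19600 − 4523·13
So 13·(-4523) ≡ 1 (mod 19600), hence d ≡ -4523 ≡ 15077 (mod 19600).

15077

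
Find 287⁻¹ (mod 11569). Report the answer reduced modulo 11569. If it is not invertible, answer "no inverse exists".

Extended Euclidean algorithm:
11569 = 40×287 + 89
287 = 3×89 + 20
89 = 4×20 + 9
20 = 2×9 + 2
9 = 4×2 + 1
2 = 2×1 + 0
The gcd is 1. Working backward:
1 = 9 − 4·2
1 = −4·20 + 9·9
1 = 9·89 − 40·20
1 = −40·287 + 129·89
1 = 129·11569 − 5200·287
Thus 287·(-5200) ≡ 1 (mod 11569); reducing, -5200 mod 11569 = 6369.

6369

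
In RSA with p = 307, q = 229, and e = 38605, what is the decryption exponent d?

11653

φ(n) = (p−1)(q−1) = 306·228 = 69768.
Need d with 38605·d ≡ 1 (mod 69768). Apply the extended Euclidean algorithm:
69768 = 1·38605 + 31163
38605 = 1·31163 + 7442
31163 = 4·7442 + 1395
7442 = 5·1395 + 467
1395 = 2·467 + 461
467 = 1·461 + 6
461 = 76·6 + 5
6 = 1·5 + 1
5 = 5·1 + 0
Back-substitute:
1 = 6 − 5
1 = −461 + 77·6
1 = 77·467 − 78·461
1 = −78·1395 + 233·467
1 = 233·7442 − 1243·1395
1 = −1243·31163 + 5205·7442
1 = 5205·38605 − 6448·31163
1 = −6448·69768 + 11653·38605
So 38605·11653 ≡ 1 (mod 69768), hence d = 11653.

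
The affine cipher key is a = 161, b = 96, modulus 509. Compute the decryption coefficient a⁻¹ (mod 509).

Apply the Euclidean algorithm to 509 and 161:
509 = 3*161 + 26
161 = 6*26 + 5
26 = 5*5 + 1
5 = 5*1 + 0
gcd = 1, so the inverse exists. Back-substitute:
1 = 26 − 5·5
1 = −5·161 + 31·26
1 = 31·509 − 98·161
So 161·(-98) ≡ 1 (mod 509), and -98 ≡ 411 (mod 509).

411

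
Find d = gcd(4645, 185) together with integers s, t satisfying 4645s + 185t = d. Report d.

5

Apply Euclid's algorithm to 4645 and 185:
4645 = 25*185 + 20
185 = 9*20 + 5
20 = 4*5 + 0
gcd(4645, 185) = 5.
Express as a combination:
5 = 185 − 9·20
5 = −9·4645 + 226·185
So 5 = (-9)·4645 + (226)·185.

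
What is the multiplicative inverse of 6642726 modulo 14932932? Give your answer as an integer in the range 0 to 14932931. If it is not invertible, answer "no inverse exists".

Compute gcd(6642726, 14932932):
14932932 = 2×6642726 + 1647480
6642726 = 4×1647480 + 52806
1647480 = 31×52806 + 10494
52806 = 5×10494 + 336
10494 = 31×336 + 78
336 = 4×78 + 24
78 = 3×24 + 6
24 = 4×6 + 0
gcd(6642726, 14932932) = 6 ≠ 1, so 6642726 has no multiplicative inverse modulo 14932932.

no inverse exists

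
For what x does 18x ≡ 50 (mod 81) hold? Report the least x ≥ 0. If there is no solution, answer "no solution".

gcd(18, 81):
81 = 4×18 + 9
18 = 2×9 + 0
gcd = 9, but 9 ∤ 50, so the congruence has no solution.

no solution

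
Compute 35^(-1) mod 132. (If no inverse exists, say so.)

Apply the Euclidean algorithm to 132 and 35:
132 = 3*35 + 27
35 = 1*27 + 8
27 = 3*8 + 3
8 = 2*3 + 2
3 = 1*2 + 1
2 = 2*1 + 0
The gcd is 1. Working backward:
1 = 3 − 2
1 = −8 + 3·3
1 = 3·27 − 10·8
1 = −10·35 + 13·27
1 = 13·132 − 49·35
Hence 35⁻¹ ≡ -49 ≡ 83 (mod 132).

83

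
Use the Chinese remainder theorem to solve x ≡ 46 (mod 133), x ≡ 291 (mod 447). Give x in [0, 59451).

Write x = 46 + 133·k. Then 133·k ≡ 291 − 46 ≡ 245 (mod 447).
Need 133⁻¹ mod 447. Extended Euclid on (447, 133):
447 = 3*133 + 48
133 = 2*48 + 37
48 = 1*37 + 11
37 = 3*11 + 4
11 = 2*4 + 3
4 = 1*3 + 1
3 = 3*1 + 0
Back-substitute:
1 = 4 − 3
1 = −11 + 3·4
1 = 3·37 − 10·11
1 = −10·48 + 13·37
1 = 13·133 − 36·48
1 = −36·447 + 121·133
133⁻¹ ≡ 121 (mod 447), so k ≡ 121·245 ≡ 143 (mod 447).
x = 46 + 133·143 = 19065.

19065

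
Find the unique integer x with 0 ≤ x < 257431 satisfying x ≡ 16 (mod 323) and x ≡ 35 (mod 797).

Write x = 16 + 323·k. Then 323·k ≡ 35 − 16 ≡ 19 (mod 797).
Need 323⁻¹ mod 797. Extended Euclid on (797, 323):
797 = 2*323 + 151
323 = 2*151 + 21
151 = 7*21 + 4
21 = 5*4 + 1
4 = 4*1 + 0
Back-substitute:
1 = 21 − 5·4
1 = −5·151 + 36·21
1 = 36·323 − 77·151
1 = −77·797 + 190·323
323⁻¹ ≡ 190 (mod 797), so k ≡ 190·19 ≡ 422 (mod 797).
x = 16 + 323·422 = 136322.

136322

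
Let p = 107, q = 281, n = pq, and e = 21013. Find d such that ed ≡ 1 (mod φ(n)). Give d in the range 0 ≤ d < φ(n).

φ(n) = (p−1)(q−1) = 106·280 = 29680.
Need d with 21013·d ≡ 1 (mod 29680). Apply the extended Euclidean algorithm:
29680 = 1*21013 + 8667
21013 = 2*8667 + 3679
8667 = 2*3679 + 1309
3679 = 2*1309 + 1061
1309 = 1*1061 + 248
1061 = 4*248 + 69
248 = 3*69 + 41
69 = 1*41 + 28
41 = 1*28 + 13
28 = 2*13 + 2
13 = 6*2 + 1
2 = 2*1 + 0
Back-substitute:
1 = 13 − 6·2
1 = −6·28 + 13·13
1 = 13·41 − 19·28
1 = −19·69 + 32·41
1 = 32·248 − 115·69
1 = −115·1061 + 492·248
1 = 492·1309 − 607·1061
1 = −607·3679 + 1706·1309
1 = 1706·8667 − 4019·3679
1 = −4019·21013 + 9744·8667
1 = 9744·29680 − 13763·21013
So 21013·(-13763) ≡ 1 (mod 29680), hence d ≡ -13763 ≡ 15917 (mod 29680).

15917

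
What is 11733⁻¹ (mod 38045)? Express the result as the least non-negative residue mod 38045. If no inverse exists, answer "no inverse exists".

Apply the Euclidean algorithm to 38045 and 11733:
38045 = 3×11733 + 2846
11733 = 4×2846 + 349
2846 = 8×349 + 54
349 = 6×54 + 25
54 = 2×25 + 4
25 = 6×4 + 1
4 = 4×1 + 0
Since gcd(11733, 38045) = 1, back-substitute to write 1 as a combination:
1 = 25 − 6·4
1 = −6·54 + 13·25
1 = 13·349 − 84·54
1 = −84·2846 + 685·349
1 = 685·11733 − 2824·2846
1 = −2824·38045 + 9157·11733
So 11733·9157 ≡ 1 (mod 38045).

9157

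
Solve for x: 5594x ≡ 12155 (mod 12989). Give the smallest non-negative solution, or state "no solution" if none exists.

7314

First find gcd(5594, 12989):
12989 = 2·5594 + 1801
5594 = 3·1801 + 191
1801 = 9·191 + 82
191 = 2·82 + 27
82 = 3·27 + 1
27 = 27·1 + 0
gcd = 1, so a unique solution mod 12989 exists.
Back-substitute for the Bézout coefficients:
1 = 82 − 3·27
1 = −3·191 + 7·82
1 = 7·1801 − 66·191
1 = −66·5594 + 205·1801
1 = 205·12989 − 476·5594
So 5594·(-476) ≡ 1 (mod 12989), giving 5594⁻¹ ≡ 12513.
x ≡ 5594⁻¹·12155 ≡ 12513·12155 ≡ 7314 (mod 12989).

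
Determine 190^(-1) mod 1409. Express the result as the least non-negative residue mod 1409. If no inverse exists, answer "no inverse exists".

749

gcd(1409, 190) by repeated division:
1409 = 7×190 + 79
190 = 2×79 + 32
79 = 2×32 + 15
32 = 2×15 + 2
15 = 7×2 + 1
2 = 2×1 + 0
Since gcd(190, 1409) = 1, back-substitute to write 1 as a combination:
1 = 15 − 7·2
1 = −7·32 + 15·15
1 = 15·79 − 37·32
1 = −37·190 + 89·79
1 = 89·1409 − 660·190
Hence 190⁻¹ ≡ -660 ≡ 749 (mod 1409).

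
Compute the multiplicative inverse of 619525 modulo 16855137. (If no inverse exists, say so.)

12765367

Extended Euclidean algorithm:
16855137 = 27*619525 + 127962
619525 = 4*127962 + 107677
127962 = 1*107677 + 20285
107677 = 5*20285 + 6252
20285 = 3*6252 + 1529
6252 = 4*1529 + 136
1529 = 11*136 + 33
136 = 4*33 + 4
33 = 8*4 + 1
4 = 4*1 + 0
The gcd is 1. Working backward:
1 = 33 − 8·4
1 = −8·136 + 33·33
1 = 33·1529 − 371·136
1 = −371·6252 + 1517·1529
1 = 1517·20285 − 4922·6252
1 = −4922·107677 + 26127·20285
1 = 26127·127962 − 31049·107677
1 = −31049·619525 + 150323·127962
1 = 150323·16855137 − 4089770·619525
Thus 619525·(-4089770) ≡ 1 (mod 16855137); reducing, -4089770 mod 16855137 = 12765367.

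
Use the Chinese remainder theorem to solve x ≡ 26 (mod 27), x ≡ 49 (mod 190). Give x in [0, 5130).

Write x = 26 + 27·k. Then 27·k ≡ 49 − 26 ≡ 23 (mod 190).
Need 27⁻¹ mod 190. Extended Euclid on (190, 27):
190 = 7·27 + 1
27 = 27·1 + 0
Back-substitute:
1 = 190 − 7·27
27⁻¹ ≡ 183 (mod 190), so k ≡ 183·23 ≡ 29 (mod 190).
x = 26 + 27·29 = 809.

809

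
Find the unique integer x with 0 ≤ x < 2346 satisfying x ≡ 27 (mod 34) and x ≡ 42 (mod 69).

Write x = 27 + 34·k. Then 34·k ≡ 42 − 27 ≡ 15 (mod 69).
Need 34⁻¹ mod 69. Extended Euclid on (69, 34):
69 = 2*34 + 1
34 = 34*1 + 0
Back-substitute:
1 = 69 − 2·34
34⁻¹ ≡ 67 (mod 69), so k ≡ 67·15 ≡ 39 (mod 69).
x = 27 + 34·39 = 1353.

1353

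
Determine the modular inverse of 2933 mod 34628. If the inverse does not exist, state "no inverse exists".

Run Euclid on (34628, 2933):
34628 = 11×2933 + 2365
2933 = 1×2365 + 568
2365 = 4×568 + 93
568 = 6×93 + 10
93 = 9×10 + 3
10 = 3×3 + 1
3 = 3×1 + 0
The gcd is 1. Working backward:
1 = 10 − 3·3
1 = −3·93 + 28·10
1 = 28·568 − 171·93
1 = −171·2365 + 712·568
1 = 712·2933 − 883·2365
1 = −883·34628 + 10425·2933
So 2933·10425 ≡ 1 (mod 34628).

10425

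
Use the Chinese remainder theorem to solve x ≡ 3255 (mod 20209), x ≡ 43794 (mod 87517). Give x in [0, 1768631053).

1694285397

Write x = 3255 + 20209·k. Then 20209·k ≡ 43794 − 3255 ≡ 40539 (mod 87517).
Need 20209⁻¹ mod 87517. Extended Euclid on (87517, 20209):
87517 = 4×20209 + 6681
20209 = 3×6681 + 166
6681 = 40×166 + 41
166 = 4×41 + 2
41 = 20×2 + 1
2 = 2×1 + 0
Back-substitute:
1 = 41 − 20·2
1 = −20·166 + 81·41
1 = 81·6681 − 3260·166
1 = −3260·20209 + 9861·6681
1 = 9861·87517 − 42704·20209
20209⁻¹ ≡ 44813 (mod 87517), so k ≡ 44813·40539 ≡ 83838 (mod 87517).
x = 3255 + 20209·83838 = 1694285397.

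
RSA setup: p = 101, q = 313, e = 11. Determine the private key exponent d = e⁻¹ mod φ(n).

φ(n) = (p−1)(q−1) = 100·312 = 31200.
Need d with 11·d ≡ 1 (mod 31200). Apply the extended Euclidean algorithm:
31200 = 2836·11 + 4
11 = 2·4 + 3
4 = 1·3 + 1
3 = 3·1 + 0
Back-substitute:
1 = 4 − 3
1 = −11 + 3·4
1 = 3·31200 − 8509·11
So 11·(-8509) ≡ 1 (mod 31200), hence d ≡ -8509 ≡ 22691 (mod 31200).

22691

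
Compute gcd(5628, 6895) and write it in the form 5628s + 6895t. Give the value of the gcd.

Euclidean algorithm:
6895 = 1*5628 + 1267
5628 = 4*1267 + 560
1267 = 2*560 + 147
560 = 3*147 + 119
147 = 1*119 + 28
119 = 4*28 + 7
28 = 4*7 + 0
gcd(5628, 6895) = 7.
Working backward:
7 = 119 − 4·28
7 = −4·147 + 5·119
7 = 5·560 − 19·147
7 = −19·1267 + 43·560
7 = 43·5628 − 191·1267
7 = −191·6895 + 234·5628
So 7 = (-191)·6895 + (234)·5628.

7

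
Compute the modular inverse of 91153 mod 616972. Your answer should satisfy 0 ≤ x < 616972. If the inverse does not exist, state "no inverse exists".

473161

gcd(616972, 91153) by repeated division:
616972 = 6×91153 + 70054
91153 = 1×70054 + 21099
70054 = 3×21099 + 6757
21099 = 3×6757 + 828
6757 = 8×828 + 133
828 = 6×133 + 30
133 = 4×30 + 13
30 = 2×13 + 4
13 = 3×4 + 1
4 = 4×1 + 0
gcd = 1, so the inverse exists. Back-substitute:
1 = 13 − 3·4
1 = −3·30 + 7·13
1 = 7·133 − 31·30
1 = −31·828 + 193·133
1 = 193·6757 − 1575·828
1 = −1575·21099 + 4918·6757
1 = 4918·70054 − 16329·21099
1 = −16329·91153 + 21247·70054
1 = 21247·616972 − 143811·91153
Hence 91153⁻¹ ≡ -143811 ≡ 473161 (mod 616972).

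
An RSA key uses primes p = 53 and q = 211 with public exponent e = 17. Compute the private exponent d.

φ(n) = (p−1)(q−1) = 52·210 = 10920.
Need d with 17·d ≡ 1 (mod 10920). Apply the extended Euclidean algorithm:
10920 = 642·17 + 6
17 = 2·6 + 5
6 = 1·5 + 1
5 = 5·1 + 0
Back-substitute:
1 = 6 − 5
1 = −17 + 3·6
1 = 3·10920 − 1927·17
So 17·(-1927) ≡ 1 (mod 10920), hence d ≡ -1927 ≡ 8993 (mod 10920).

8993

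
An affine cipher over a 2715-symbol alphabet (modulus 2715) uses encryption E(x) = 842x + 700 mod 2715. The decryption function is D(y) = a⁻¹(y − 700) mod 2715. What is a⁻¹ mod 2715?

158

gcd(2715, 842) by repeated division:
2715 = 3·842 + 189
842 = 4·189 + 86
189 = 2·86 + 17
86 = 5·17 + 1
17 = 17·1 + 0
Since gcd(842, 2715) = 1, back-substitute to write 1 as a combination:
1 = 86 − 5·17
1 = −5·189 + 11·86
1 = 11·842 − 49·189
1 = −49·2715 + 158·842
So 842·158 ≡ 1 (mod 2715).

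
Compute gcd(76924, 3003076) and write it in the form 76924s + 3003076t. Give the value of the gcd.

4

Euclidean algorithm:
3003076 = 39×76924 + 3040
76924 = 25×3040 + 924
3040 = 3×924 + 268
924 = 3×268 + 120
268 = 2×120 + 28
120 = 4×28 + 8
28 = 3×8 + 4
8 = 2×4 + 0
gcd(76924, 3003076) = 4.
Working backward:
4 = 28 − 3·8
4 = −3·120 + 13·28
4 = 13·268 − 29·120
4 = −29·924 + 100·268
4 = 100·3040 − 329·924
4 = −329·76924 + 8325·3040
4 = 8325·3003076 − 325004·76924
So 4 = (8325)·3003076 + (-325004)·76924.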